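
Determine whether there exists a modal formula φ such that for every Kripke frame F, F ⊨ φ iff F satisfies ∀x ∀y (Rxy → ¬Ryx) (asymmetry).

Modal frame validity is preserved under surjective bounded morphisms.
The 5-cycle (worlds w0,w1,w2,w3,w4 with w0→w1→w2→w3→w4→w0) is asymmetric. Mapping every world to a single reflexive point • is a surjective bounded morphism, and the reflexive point is not asymmetric (R•• but asymmetry requires ¬R••).
So the class is not modally definable.

No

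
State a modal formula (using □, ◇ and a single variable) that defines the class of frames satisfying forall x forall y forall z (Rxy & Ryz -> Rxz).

This is transitivity; the standard corresponding axiom is 4: □s → □□s.
Suppose □s→□□s is valid. Take Rxy, Ryz and set V(s)={w : Rxw}. Then □s at x, so □□s at x, so □s at y, so s at z, i.e. Rxz.

□s → □□s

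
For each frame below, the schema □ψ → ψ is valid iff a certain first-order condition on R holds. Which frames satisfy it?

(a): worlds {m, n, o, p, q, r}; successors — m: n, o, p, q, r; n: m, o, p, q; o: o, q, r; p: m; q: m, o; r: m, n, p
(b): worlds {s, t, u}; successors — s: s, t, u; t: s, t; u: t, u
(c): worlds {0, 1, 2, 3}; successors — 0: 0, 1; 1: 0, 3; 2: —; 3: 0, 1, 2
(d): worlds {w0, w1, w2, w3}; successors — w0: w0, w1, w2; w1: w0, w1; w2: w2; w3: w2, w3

The schema corresponds to reflexivity: ∀x Rxx.
(a): fails — world m does not see itself.
(b): satisfies the condition.
(c): fails — world 1 does not see itself.
(d): satisfies the condition.
Valid on: (b), (d).

(b), (d)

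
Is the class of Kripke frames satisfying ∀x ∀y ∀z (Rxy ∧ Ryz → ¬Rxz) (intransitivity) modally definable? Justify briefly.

Not modally definable

Any modally definable frame class is closed under surjective bounded morphisms.
The 7-cycle (worlds a,b,c,d,e,f,g with a→b→c→d→e→f→g→a) is intransitive. Mapping every world to a single reflexive point • is a surjective bounded morphism; the reflexive point is not intransitive (R••∧R•• but R••).
So no modal formula (or set of formulas) defines exactly the intransitive frames.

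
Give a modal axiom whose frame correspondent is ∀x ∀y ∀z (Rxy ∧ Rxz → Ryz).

◇p → □◇p

This is the Euclidean property; the standard corresponding axiom is 5: ◇p → □◇p.
Suppose ◇p→□◇p is valid. Take Rxy, Rxz and set V(p)={y}. Then ◇p at x, so □◇p at x, so ◇p at z, so some w with Rzw has p; w=y, i.e. Rzy. By symmetry of the argument, Ryz.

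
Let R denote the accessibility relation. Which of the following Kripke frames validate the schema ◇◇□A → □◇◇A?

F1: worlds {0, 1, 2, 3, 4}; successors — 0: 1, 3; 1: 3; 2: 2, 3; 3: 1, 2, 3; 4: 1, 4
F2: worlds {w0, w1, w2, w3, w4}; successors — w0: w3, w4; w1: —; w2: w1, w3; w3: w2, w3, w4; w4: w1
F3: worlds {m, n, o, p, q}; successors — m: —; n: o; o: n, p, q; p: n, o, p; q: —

F1

Frame correspondent (Sahlqvist): ∀x ∀y ∀z ((xR²y ∧ xRz) → ∃w (yRw ∧ zR²w)) — i.e. a generalized confluence (Geach) condition.
F1: holds.
F2: fails — w0R²w1, w0Rw3 but no w with w1Rw and w3R²w.
F3: fails — nR²q, nRo but no w with qRw and oR²w.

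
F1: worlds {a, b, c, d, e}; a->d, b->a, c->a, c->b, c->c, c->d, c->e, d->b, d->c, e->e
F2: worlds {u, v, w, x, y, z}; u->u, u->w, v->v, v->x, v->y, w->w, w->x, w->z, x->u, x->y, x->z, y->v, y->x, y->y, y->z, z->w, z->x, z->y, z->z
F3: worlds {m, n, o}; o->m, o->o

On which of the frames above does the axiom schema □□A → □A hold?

The schema corresponds to density: ∀x ∀y (Rxy → ∃z (Rxz ∧ Rzy)).
F1: fails — Rba but no z with Rbz and Rza.
F2: condition met.
F3: condition met.

F2, F3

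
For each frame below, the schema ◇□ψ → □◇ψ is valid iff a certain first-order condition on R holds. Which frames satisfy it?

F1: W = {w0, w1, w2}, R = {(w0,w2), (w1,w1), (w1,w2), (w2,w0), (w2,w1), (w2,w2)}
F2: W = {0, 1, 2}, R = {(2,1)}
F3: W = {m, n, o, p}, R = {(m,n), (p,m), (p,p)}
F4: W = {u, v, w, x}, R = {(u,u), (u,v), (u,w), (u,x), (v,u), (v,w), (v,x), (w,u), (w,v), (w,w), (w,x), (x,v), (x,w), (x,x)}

Frame correspondent (Sahlqvist): ∀x ∀y ∀z (Rxy ∧ Rxz → ∃w (Ryw ∧ Rzw)) — i.e. convergence.
F1: satisfies the condition.
F2: fails — R21 and R21 but 1 and 1 have no common successor.
F3: fails — Rmn and Rmn but n and n have no common successor.
F4: satisfies the condition.

F1, F4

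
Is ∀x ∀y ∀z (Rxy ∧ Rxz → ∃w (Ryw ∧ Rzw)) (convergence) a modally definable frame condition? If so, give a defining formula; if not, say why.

Yes: it is convergence, defined by the .2 schema ◇□q → □◇q.
Suppose ◇□q→□◇q is valid. Take Rxy, Rxz and set V(q)={w : Ryw}. Then □q at y so ◇□q at x, so □◇q at x, so ◇q at z, giving w with Rzw and Ryw.

Definable; ◇□q → □◇q defines it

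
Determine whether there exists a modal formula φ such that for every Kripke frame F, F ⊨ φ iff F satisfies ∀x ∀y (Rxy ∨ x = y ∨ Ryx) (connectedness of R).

Not definable by any modal formula

If a class were modally definable it would be closed under disjoint unions (Goldblatt–Thomason).
Take 3 disjoint single-world reflexive frames: each is trivially connected, but their disjoint union has 3 worlds with no edge between distinct components, so it is not connected.
So the class is not modally definable.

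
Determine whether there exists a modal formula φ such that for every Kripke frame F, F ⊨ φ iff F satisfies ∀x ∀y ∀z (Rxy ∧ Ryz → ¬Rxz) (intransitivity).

No

Any modally definable frame class is closed under surjective bounded morphisms.
The 7-cycle (worlds 0,1,2,3,4,5,6 with 0→1→2→3→4→5→6→0) is intransitive. Mapping every world to a single reflexive point • is a surjective bounded morphism; the reflexive point is not intransitive (R••∧R•• but R••).
Hence intransitivity is not modally definable.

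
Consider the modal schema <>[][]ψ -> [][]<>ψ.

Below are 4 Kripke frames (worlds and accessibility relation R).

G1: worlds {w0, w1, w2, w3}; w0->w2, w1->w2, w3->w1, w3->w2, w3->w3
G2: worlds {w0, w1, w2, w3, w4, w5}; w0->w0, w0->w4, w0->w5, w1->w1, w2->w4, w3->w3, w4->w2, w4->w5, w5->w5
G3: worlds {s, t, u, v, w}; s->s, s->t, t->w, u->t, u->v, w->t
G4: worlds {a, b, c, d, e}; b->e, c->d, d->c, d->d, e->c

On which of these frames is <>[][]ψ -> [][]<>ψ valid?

The schema corresponds to a generalized confluence (Geach) condition: forall x forall y forall z ((xRy & x R^2 z) -> exists w (y R^2 w & zRw)).
G1: fails — w3Rw1, w3R²w1 but no w with w1R²w and w1Rw.
G2: fails — w0Rw5, w0R²w2 but no w with w5R²w and w2Rw.
G3: fails — sRt, sR²t but no w* with tR²w* and tRw*.
G4: ✓.

G4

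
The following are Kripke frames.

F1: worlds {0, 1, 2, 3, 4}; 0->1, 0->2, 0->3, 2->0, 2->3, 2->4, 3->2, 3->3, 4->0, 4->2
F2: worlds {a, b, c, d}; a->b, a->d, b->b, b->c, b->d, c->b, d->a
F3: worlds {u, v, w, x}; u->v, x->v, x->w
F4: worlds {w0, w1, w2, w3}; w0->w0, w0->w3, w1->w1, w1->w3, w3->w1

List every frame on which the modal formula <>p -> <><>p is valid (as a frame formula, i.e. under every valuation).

F4

The schema corresponds to a generalized confluence (Geach) condition: forall x forall y (xRy -> exists w (y = w & x R^2 w)).
F1: fails — 0R1 but no w with 1=w and 0R²w.
F2: fails — dRa but no w with a=w and dR²w.
F3: fails — uRv but no t with v=t and uR²t.
F4: holds.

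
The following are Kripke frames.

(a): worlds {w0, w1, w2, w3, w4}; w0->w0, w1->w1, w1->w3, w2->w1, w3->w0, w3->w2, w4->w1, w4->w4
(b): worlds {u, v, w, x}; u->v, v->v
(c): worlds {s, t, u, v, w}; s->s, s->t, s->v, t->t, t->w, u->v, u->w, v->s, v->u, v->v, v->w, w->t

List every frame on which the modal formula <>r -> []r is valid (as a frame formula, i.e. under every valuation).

The schema corresponds to partial functionality: forall x forall y forall z (Rxy & Rxz -> y = z).
(a): fails — w1 sees both w1 and w3.
(b): condition met.
(c): fails — s sees both s and t.

(b)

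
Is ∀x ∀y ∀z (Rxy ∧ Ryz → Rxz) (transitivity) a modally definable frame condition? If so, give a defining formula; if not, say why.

The condition is transitivity. A defining modal formula is □r → □□r.
Suppose □r→□□r is valid. Take Rxy, Ryz and set V(r)={w : Rxw}. Then □r at x, so □□r at x, so □r at y, so r at z, i.e. Rxz.

Yes — defined by □r → □□r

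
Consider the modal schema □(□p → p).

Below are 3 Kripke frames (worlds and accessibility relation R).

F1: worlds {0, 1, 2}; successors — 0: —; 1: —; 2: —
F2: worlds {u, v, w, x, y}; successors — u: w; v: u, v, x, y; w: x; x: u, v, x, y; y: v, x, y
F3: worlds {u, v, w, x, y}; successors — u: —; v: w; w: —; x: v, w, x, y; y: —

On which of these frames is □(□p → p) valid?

This is the axiom for shift-reflexivity; its first-order frame correspondent is ∀x ∀y (Rxy → Ryy).
F1: condition met.
F2: fails — Ruw but not Rww.
F3: fails — Rxw but not Rww.

F1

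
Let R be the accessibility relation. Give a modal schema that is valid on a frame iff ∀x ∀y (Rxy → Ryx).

This is symmetry; the standard corresponding axiom is B: s → □◇s.
Suppose s→□◇s is valid. Take Rxy and set V(s)={x}. Then s at x, so □◇s at x, so ◇s at y, so some z with Ryz has s; z=x, i.e. Ryx.

s → □◇s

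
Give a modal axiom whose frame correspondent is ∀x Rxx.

This is reflexivity; the standard corresponding axiom is T: □p → p.
Suppose □p→p is valid. At any x set V(p)={w : Rxw}. Then □p holds at x, so p holds at x, i.e. Rxx.

□p → p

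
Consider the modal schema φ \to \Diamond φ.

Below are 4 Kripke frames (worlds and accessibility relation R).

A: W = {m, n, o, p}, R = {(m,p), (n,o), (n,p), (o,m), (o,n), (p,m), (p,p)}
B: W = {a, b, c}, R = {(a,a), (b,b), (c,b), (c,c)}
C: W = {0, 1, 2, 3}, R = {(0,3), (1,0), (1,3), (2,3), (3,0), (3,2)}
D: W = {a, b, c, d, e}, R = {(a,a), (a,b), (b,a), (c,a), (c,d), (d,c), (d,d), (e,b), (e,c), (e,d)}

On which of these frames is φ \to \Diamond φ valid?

Frame correspondent (Sahlqvist): \forall x Rxx — i.e. reflexivity.
A: fails — world m does not see itself.
B: condition met.
C: fails — world 0 does not see itself.
D: fails — world b does not see itself.
Valid on: B.

B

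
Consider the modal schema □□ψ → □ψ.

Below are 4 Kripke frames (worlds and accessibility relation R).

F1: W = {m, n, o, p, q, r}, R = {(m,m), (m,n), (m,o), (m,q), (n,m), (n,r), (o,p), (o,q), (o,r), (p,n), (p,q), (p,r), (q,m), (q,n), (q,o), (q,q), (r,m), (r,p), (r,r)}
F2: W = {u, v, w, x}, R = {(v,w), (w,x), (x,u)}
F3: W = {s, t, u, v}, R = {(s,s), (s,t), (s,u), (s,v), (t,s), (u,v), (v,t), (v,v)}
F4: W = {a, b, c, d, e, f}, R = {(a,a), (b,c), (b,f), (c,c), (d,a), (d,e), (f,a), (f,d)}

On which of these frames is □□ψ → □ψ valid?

F1, F3

The schema corresponds to density: ∀x ∀y (Rxy → ∃z (Rxz ∧ Rzy)).
F1: condition met.
F2: fails — Rxu but no z with Rxz and Rzu.
F3: condition met.
F4: fails — Rbf but no z with Rbz and Rzf.
Valid on: F1, F3.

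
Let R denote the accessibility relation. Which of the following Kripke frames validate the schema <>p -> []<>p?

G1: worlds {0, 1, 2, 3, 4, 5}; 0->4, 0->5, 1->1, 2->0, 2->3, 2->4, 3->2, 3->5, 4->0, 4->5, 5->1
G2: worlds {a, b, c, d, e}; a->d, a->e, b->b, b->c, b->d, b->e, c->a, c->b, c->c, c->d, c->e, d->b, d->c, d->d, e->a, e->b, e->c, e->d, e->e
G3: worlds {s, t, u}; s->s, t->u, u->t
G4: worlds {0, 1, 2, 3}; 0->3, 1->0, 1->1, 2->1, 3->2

This is the axiom for the Euclidean property; its first-order frame correspondent is forall x forall y forall z (Rxy & Rxz -> Ryz).
G1: fails — R04 and R04 but not R44.
G2: fails — Rad and Rae but not Rde.
G3: fails — Rtu and Rtu but not Ruu.
G4: fails — R03 and R03 but not R33.
Valid on no frame.

none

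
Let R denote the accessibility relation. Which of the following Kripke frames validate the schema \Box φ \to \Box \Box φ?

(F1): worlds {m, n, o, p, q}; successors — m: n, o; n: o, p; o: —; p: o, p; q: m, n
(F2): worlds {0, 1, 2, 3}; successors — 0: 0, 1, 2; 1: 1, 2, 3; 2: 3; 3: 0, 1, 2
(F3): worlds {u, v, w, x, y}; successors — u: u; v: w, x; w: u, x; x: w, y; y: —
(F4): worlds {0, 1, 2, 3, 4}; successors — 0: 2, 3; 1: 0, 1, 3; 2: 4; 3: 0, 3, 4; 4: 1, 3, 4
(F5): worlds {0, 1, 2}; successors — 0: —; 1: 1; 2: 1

(F5)

Frame correspondent (Sahlqvist): \forall x \forall y \forall z (Rxy \wedge Ryz \to Rxz) — i.e. transitivity.
(F1): fails — Rqm and Rmo but not Rqo.
(F2): fails — R32 and R23 but not R33.
(F3): fails — Rxw and Rwu but not Rxu.
(F4): fails — R10 and R02 but not R12.
(F5): satisfies the condition.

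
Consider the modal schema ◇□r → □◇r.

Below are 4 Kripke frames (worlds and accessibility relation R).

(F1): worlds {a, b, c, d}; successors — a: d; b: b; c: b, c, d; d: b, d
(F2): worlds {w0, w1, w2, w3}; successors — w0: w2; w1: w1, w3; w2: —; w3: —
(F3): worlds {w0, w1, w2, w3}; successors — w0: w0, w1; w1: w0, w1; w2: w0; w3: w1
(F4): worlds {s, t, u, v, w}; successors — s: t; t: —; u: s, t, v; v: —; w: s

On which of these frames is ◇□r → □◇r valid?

This is the axiom for convergence; its first-order frame correspondent is ∀x ∀y ∀z (Rxy ∧ Rxz → ∃w (Ryw ∧ Rzw)).
(F1): satisfies the condition.
(F2): fails — Rw0w2 and Rw0w2 but w2 and w2 have no common successor.
(F3): satisfies the condition.
(F4): fails — Rst and Rst but t and t have no common successor.

(F1), (F3)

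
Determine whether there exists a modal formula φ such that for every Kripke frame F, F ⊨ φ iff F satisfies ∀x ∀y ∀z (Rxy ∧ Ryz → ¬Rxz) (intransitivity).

Not definable by any modal formula

Any modally definable frame class is closed under surjective bounded morphisms.
The 5-cycle (worlds 0,1,2,3,4 with 0→1→2→3→4→0) is intransitive. Mapping every world to a single reflexive point • is a surjective bounded morphism; the reflexive point is not intransitive (R••∧R•• but R••).
Hence intransitivity is not modally definable.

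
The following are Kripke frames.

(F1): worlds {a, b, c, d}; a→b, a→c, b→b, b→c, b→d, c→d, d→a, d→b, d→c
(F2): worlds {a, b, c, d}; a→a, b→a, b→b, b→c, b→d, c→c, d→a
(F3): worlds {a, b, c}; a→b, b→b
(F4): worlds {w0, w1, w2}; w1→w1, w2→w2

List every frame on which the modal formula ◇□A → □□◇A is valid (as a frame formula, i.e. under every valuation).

This is the axiom for a generalized confluence (Geach) condition; its first-order frame correspondent is ∀x ∀y ∀z ((xRy ∧ xR²z) → ∃w (yRw ∧ zRw)).
(F1): fails — aRc, aR²d but no w with cRw and dRw.
(F2): fails — bRa, bR²c but no w with aRw and cRw.
(F3): ✓.
(F4): ✓.
Valid on: (F3), (F4).

(F3), (F4)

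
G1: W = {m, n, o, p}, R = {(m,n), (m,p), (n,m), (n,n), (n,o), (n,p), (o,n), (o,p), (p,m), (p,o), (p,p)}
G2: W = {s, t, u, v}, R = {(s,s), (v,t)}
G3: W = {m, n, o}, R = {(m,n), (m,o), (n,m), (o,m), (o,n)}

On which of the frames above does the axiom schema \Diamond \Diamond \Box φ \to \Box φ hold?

G2

Frame correspondent (Sahlqvist): \forall x \forall y \forall z ((x R^2 y \wedge xRz) \to \exists w (yRw \wedge z = w)) — i.e. a generalized confluence (Geach) condition.
G1: fails — mR²p, mRn but no w with pRw and n=w.
G2: condition met.
G3: fails — mR²n, mRn but no w with nRw and n=w.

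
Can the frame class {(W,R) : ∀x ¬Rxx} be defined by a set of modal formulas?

No — not modally definable

If a class were modally definable it would be closed under surjective bounded morphisms (Goldblatt–Thomason).
The 4-cycle (worlds 0,1,2,3 with 0→1→2→3→0) is irreflexive, and the map sending every world to a single reflexive point • is a surjective bounded morphism (forth: every edge maps to (•,•); back: every world has a successor). So any modal formula valid on the 4-cycle is also valid on the reflexive point, which is not irreflexive.
So the class is not modally definable.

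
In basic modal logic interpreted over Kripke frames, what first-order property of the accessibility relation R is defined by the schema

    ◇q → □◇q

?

Suppose ◇q→□◇q is valid. Take Rxy, Rxz and set V(q)={y}. Then ◇q at x, so □◇q at x, so ◇q at z, so some w with Rzw has q; w=y, i.e. Rzy. By symmetry of the argument, Ryz.

The Euclidean property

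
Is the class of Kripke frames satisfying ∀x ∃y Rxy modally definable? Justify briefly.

This is a Sahlqvist condition; the D axiom □q → ◇q defines it.

Definable; □q → ◇q defines it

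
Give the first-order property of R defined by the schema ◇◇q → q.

∀x ∀y (xR²y → ∃w (y = w ∧ x = w))

This is a Sahlqvist (Geach-type) schema ◇^2□^0q → □^0◇^0q.
First-order correspondent: ∀x ∀y (xR²y → ∃w (y = w ∧ x = w)).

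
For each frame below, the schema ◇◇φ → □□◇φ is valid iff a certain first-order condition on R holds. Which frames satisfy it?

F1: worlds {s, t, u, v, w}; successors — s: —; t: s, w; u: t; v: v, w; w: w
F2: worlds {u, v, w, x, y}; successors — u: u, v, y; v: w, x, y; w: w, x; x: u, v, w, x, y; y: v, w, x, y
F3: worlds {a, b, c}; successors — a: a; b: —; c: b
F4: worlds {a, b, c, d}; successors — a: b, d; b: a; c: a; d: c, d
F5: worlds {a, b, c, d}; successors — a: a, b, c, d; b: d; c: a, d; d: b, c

F3

Frame correspondent (Sahlqvist): ∀x ∀y ∀z ((xR²y ∧ xR²z) → ∃w (y = w ∧ zRw)) — i.e. a generalized confluence (Geach) condition.
F1: fails — uR²s, uR²s but no w* with s=w* and sRw*.
F2: fails — uR²u, uR²v but no t with u=t and vRt.
F3: condition met.
F4: fails — aR²a, aR²a but no w with a=w and aRw.
F5: fails — aR²a, aR²b but no w with a=w and bRw.
Valid on: F3.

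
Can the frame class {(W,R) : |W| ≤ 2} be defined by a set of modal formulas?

Not modally definable

If a class were modally definable it would be closed under disjoint unions (Goldblatt–Thomason).
Any modal formula valid on each of 3 disjoint one-world frames is valid on their disjoint union (validity is preserved under disjoint unions). Each one-world frame has |W|=1≤2, but the union has |W|=3.
So no modal formula (or set of formulas) defines exactly the |W|≤2 frames.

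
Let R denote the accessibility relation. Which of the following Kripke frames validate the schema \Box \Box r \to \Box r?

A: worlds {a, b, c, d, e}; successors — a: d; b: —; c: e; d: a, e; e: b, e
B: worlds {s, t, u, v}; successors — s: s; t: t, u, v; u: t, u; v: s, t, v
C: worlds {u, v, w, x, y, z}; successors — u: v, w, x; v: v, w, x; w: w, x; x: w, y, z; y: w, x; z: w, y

B

This is the axiom for density; its first-order frame correspondent is \forall x \forall y (Rxy \to \exists z (Rxz \wedge Rzy)).
A: fails — Rad but no z with Raz and Rzd.
B: holds.
C: fails — Rzy but no t with Rzt and Rty.
Valid on: B.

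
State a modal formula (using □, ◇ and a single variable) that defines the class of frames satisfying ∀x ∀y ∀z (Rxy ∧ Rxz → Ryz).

◇p → □◇p

This is the Euclidean property; the standard corresponding axiom is 5: ◇p → □◇p.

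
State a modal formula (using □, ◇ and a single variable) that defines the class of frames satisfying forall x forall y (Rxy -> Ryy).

□(□p → p)

The condition is shift-reflexivity. The T□ schema □(□p → p) defines it.
Suppose □(□p→p) is valid. Take Rxy and set V(p)={w : Ryw}. Then at y, □p holds; since □(□p→p) at x, □p→p at y, so p at y, i.e. Ryy.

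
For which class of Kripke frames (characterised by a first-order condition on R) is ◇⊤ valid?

seriality

◇⊤ holds at w iff w has a successor, so frame-validity of ◇⊤ is exactly seriality. Equivalently via □p → ◇p:
Suppose □p→◇p is valid. At any x set V(p)=W. Then □p at x, so ◇p at x, so x has a successor.
The converse is a direct semantic check.
So the correspondent is seriality.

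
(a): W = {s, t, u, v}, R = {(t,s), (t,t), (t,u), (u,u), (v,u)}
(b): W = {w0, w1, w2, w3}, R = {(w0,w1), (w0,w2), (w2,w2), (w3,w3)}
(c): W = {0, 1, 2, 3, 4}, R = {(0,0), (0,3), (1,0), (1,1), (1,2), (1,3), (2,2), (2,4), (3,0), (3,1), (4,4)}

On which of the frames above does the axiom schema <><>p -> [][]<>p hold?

(b)

Frame correspondent (Sahlqvist): forall x forall y forall z ((x R^2 y & x R^2 z) -> exists w (y = w & zRw)) — i.e. a generalized confluence (Geach) condition.
(a): fails — tR²s, tR²s but no w with s=w and sRw.
(b): ✓.
(c): fails — 0R²1, 0R²0 but no w with 1=w and 0Rw.
Valid on: (b).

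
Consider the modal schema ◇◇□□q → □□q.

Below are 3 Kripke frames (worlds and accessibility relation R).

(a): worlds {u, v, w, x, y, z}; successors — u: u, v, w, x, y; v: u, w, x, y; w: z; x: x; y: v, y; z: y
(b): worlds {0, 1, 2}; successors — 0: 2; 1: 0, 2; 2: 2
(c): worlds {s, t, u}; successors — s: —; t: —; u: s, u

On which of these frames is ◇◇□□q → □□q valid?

(b)

Frame correspondent (Sahlqvist): ∀x ∀y ∀z ((xR²y ∧ xR²z) → ∃w (yR²w ∧ z = w)) — i.e. a generalized confluence (Geach) condition.
(a): fails — uR²w, uR²u but no t with wR²t and u=t.
(b): condition met.
(c): fails — uR²s, uR²s but no w with sR²w and s=w.
Valid on: (b).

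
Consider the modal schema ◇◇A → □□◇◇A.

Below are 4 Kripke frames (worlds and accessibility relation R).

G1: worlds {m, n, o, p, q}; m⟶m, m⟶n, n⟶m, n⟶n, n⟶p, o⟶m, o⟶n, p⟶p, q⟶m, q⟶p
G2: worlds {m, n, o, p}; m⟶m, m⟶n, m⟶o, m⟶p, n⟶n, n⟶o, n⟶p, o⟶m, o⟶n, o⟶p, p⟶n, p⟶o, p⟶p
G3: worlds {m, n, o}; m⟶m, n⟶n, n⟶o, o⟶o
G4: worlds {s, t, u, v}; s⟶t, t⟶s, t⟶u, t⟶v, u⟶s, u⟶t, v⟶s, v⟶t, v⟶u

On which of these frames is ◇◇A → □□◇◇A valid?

G2

The schema corresponds to a generalized confluence (Geach) condition: ∀x ∀y ∀z ((xR²y ∧ xR²z) → ∃w (y = w ∧ zR²w)).
G1: fails — mR²m, mR²p but no w with m=w and pR²w.
G2: holds.
G3: fails — nR²n, nR²o but no w with n=w and oR²w.
G4: fails — tR²t, tR²s but no w with t=w and sR²w.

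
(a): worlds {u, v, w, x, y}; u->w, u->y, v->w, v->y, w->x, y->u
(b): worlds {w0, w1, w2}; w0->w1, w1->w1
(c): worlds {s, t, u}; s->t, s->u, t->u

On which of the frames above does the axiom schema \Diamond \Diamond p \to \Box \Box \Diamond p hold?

(b)

The schema corresponds to a generalized confluence (Geach) condition: \forall x \forall y \forall z ((x R^2 y \wedge x R^2 z) \to \exists w (y = w \wedge zRw)).
(a): fails — uR²u, uR²u but no t with u=t and uRt.
(b): condition met.
(c): fails — sR²u, sR²u but no w with u=w and uRw.
Valid on: (b).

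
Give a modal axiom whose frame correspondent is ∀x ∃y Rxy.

A defining formula is □ψ → ◇ψ (the D axiom).
Suppose □ψ→◇ψ is valid. At any x set V(ψ)=W. Then □ψ at x, so ◇ψ at x, so x has a successor.

□ψ → ◇ψ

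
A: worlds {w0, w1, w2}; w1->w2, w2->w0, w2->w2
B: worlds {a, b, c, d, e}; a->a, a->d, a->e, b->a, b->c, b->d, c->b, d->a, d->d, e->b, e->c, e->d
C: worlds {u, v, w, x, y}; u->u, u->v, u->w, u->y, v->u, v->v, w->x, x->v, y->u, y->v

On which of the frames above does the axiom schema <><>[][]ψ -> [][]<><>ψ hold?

This is the axiom for a generalized confluence (Geach) condition; its first-order frame correspondent is forall x forall y forall z ((x R^2 y & x R^2 z) -> exists w (y R^2 w & z R^2 w)).
A: fails — w1R²w0, w1R²w0 but no w with w0R²w and w0R²w.
B: holds.
C: holds.

B, C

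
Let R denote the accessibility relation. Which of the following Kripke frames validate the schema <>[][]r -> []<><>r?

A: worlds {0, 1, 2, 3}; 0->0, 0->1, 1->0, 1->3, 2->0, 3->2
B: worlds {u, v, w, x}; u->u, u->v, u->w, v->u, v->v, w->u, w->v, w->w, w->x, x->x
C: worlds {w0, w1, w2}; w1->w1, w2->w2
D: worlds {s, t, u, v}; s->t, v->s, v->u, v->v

A, C

The schema corresponds to a generalized confluence (Geach) condition: forall x forall y forall z ((xRy & xRz) -> exists w (y R^2 w & z R^2 w)).
A: holds.
B: fails — wRv, wRx but no t with vR²t and xR²t.
C: holds.
D: fails — sRt, sRt but no w with tR²w and tR²w.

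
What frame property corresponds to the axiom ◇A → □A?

This schema is the CD axiom.
Its frame correspondent is partial functionality — ∀x ∀y ∀z (Rxy ∧ Rxz → y = z).

partial functionality: ∀x ∀y ∀z (Rxy ∧ Rxz → y = z)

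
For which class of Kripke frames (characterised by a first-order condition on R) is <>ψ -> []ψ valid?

partial functionality

Suppose ◇ψ→□ψ is valid. Take Rxy, Rxz and set V(ψ)={y}. Then ◇ψ at x, so □ψ at x, so ψ at z, i.e. z=y.
Conversely, any frame satisfying forall x forall y forall z (Rxy & Rxz -> y = z) validates the schema.
Frame condition: forall x forall y forall z (Rxy & Rxz -> y = z).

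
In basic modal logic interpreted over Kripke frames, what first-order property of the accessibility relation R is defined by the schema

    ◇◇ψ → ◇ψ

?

Transitivity

This is frame-equivalent to □ψ → □□ψ (substitute ¬ψ for ψ and contrapose).
Suppose □ψ→□□ψ is valid. Take Rxy, Ryz and set V(ψ)={w : Rxw}. Then □ψ at x, so □□ψ at x, so □ψ at y, so ψ at z, i.e. Rxz.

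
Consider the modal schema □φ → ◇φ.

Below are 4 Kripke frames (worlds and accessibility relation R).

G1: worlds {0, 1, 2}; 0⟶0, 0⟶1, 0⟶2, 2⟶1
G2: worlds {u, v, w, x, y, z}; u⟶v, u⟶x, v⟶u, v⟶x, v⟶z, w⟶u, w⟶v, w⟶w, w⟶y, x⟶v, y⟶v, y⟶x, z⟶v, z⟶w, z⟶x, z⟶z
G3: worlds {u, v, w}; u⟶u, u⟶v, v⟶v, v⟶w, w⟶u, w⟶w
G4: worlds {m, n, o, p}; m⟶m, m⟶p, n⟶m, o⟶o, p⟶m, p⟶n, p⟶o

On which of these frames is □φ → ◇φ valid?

This is the axiom for seriality; its first-order frame correspondent is ∀x ∃y Rxy.
G1: fails — world 1 has no successor.
G2: satisfies the condition.
G3: satisfies the condition.
G4: satisfies the condition.

G2, G3, G4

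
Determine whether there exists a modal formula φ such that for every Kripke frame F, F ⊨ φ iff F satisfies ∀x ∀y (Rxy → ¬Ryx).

Not modally definable

If a class were modally definable it would be closed under surjective bounded morphisms (Goldblatt–Thomason).
The 5-cycle (worlds a,b,c,d,e with a→b→c→d→e→a) is asymmetric. Mapping every world to a single reflexive point • is a surjective bounded morphism, and the reflexive point is not asymmetric (R•• but asymmetry requires ¬R••).
So no modal formula (or set of formulas) defines exactly the asymmetric frames.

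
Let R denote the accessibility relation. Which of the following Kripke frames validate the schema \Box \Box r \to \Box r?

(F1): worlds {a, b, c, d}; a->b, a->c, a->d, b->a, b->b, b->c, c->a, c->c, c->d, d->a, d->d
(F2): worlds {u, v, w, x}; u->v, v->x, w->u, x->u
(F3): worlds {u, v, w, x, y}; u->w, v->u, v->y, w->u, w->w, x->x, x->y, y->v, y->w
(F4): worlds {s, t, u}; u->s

(F1)

This is the axiom for density; its first-order frame correspondent is \forall x \forall y (Rxy \to \exists z (Rxz \wedge Rzy)).
(F1): satisfies the condition.
(F2): fails — Ruv but no z with Ruz and Rzv.
(F3): fails — Rvu but no z with Rvz and Rzu.
(F4): fails — Rus but no z with Ruz and Rzs.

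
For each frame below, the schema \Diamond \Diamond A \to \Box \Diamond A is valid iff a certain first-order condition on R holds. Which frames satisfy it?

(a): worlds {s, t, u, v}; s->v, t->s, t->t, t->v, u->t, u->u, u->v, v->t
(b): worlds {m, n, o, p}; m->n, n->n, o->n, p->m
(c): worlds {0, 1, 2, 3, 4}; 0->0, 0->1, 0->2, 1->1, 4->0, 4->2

(b)

Frame correspondent (Sahlqvist): \forall x \forall y \forall z ((x R^2 y \wedge xRz) \to \exists w (y = w \wedge zRw)) — i.e. a generalized confluence (Geach) condition.
(a): fails — tR²s, tRs but no w with s=w and sRw.
(b): satisfies the condition.
(c): fails — 0R²0, 0R1 but no w with 0=w and 1Rw.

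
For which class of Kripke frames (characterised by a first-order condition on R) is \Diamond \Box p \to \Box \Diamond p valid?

Convergence

Suppose ◇□p→□◇p is valid. Take Rxy, Rxz and set V(p)={w : Ryw}. Then □p at y so ◇□p at x, so □◇p at x, so ◇p at z, giving w with Rzw and Ryw.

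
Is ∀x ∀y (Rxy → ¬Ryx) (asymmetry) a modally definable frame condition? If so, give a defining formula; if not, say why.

If a class were modally definable it would be closed under surjective bounded morphisms (Goldblatt–Thomason).
The 5-cycle (worlds s,t,u,v,w with s→t→u→v→w→s) is asymmetric. Mapping every world to a single reflexive point • is a surjective bounded morphism, and the reflexive point is not asymmetric (R•• but asymmetry requires ¬R••).
Hence asymmetry is not modally definable.

No — not modally definable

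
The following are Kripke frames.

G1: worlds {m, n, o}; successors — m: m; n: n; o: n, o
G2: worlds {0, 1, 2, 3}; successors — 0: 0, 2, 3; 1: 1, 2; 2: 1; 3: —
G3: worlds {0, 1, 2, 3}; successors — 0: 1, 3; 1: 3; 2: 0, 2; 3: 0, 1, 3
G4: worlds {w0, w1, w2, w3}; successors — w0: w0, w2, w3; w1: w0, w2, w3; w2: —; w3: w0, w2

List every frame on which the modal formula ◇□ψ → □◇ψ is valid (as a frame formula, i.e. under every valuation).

This is the axiom for convergence; its first-order frame correspondent is ∀x ∀y ∀z (Rxy ∧ Rxz → ∃w (Ryw ∧ Rzw)).
G1: holds.
G2: fails — R00 and R02 but 0 and 2 have no common successor.
G3: fails — R20 and R22 but 0 and 2 have no common successor.
G4: fails — Rw0w2 and Rw0w2 but w2 and w2 have no common successor.
Valid on: G1.

G1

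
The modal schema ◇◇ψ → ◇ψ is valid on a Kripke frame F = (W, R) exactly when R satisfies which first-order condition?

This is frame-equivalent to □ψ → □□ψ (substitute ¬ψ for ψ and contrapose).
Suppose □ψ→□□ψ is valid. Take Rxy, Ryz and set V(ψ)={w : Rxw}. Then □ψ at x, so □□ψ at x, so □ψ at y, so ψ at z, i.e. Rxz.
Conversely, on a frame with transitivity the schema holds at every world under every valuation.
So the correspondent is transitivity.

transitivity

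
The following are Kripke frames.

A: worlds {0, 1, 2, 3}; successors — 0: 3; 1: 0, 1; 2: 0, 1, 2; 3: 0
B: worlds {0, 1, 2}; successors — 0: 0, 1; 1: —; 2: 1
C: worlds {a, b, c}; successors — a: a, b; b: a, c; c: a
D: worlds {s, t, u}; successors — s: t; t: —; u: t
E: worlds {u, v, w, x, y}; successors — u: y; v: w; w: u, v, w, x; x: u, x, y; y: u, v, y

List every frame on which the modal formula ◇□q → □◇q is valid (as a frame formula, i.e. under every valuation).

C

Frame correspondent (Sahlqvist): ∀x ∀y ∀z (Rxy ∧ Rxz → ∃w (Ryw ∧ Rzw)) — i.e. convergence.
A: fails — R10 and R11 but 0 and 1 have no common successor.
B: fails — R00 and R01 but 0 and 1 have no common successor.
C: satisfies the condition.
D: fails — Rst and Rst but t and t have no common successor.
E: fails — Rww and Rwu but w and u have no common successor.
Valid on: C.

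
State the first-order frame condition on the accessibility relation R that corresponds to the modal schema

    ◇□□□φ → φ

∀x ∀y (xRy → ∃w (yR³w ∧ x = w))

This is a Sahlqvist (Geach-type) schema ◇^1□^3φ → □^0◇^0φ.
First-order correspondent: ∀x ∀y (xRy → ∃w (yR³w ∧ x = w)).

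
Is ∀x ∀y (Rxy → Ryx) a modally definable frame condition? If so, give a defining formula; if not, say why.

The condition is symmetry. A defining modal formula is p → □◇p.

Yes — defined by p → □◇p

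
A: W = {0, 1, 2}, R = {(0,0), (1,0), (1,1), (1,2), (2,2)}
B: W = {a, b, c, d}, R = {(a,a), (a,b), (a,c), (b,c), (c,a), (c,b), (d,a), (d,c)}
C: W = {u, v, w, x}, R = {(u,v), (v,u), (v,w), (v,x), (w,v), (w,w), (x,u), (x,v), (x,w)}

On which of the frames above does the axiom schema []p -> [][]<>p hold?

The schema corresponds to a generalized confluence (Geach) condition: forall x forall z (x R^2 z -> exists w (xRw & zRw)).
A: condition met.
B: fails — cR²b but no w with cRw and bRw.
C: fails — vR²u but no t with vRt and uRt.
Valid on: A.

A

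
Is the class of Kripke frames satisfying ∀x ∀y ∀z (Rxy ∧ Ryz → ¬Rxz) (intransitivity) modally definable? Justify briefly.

No

If a class were modally definable it would be closed under surjective bounded morphisms (Goldblatt–Thomason).
The 5-cycle (worlds w0,w1,w2,w3,w4 with w0→w1→w2→w3→w4→w0) is intransitive. Mapping every world to a single reflexive point • is a surjective bounded morphism; the reflexive point is not intransitive (R••∧R•• but R••).
Hence intransitivity is not modally definable.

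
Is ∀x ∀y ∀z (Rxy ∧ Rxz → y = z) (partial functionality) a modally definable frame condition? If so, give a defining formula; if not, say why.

Yes, by ◇r → □r

This is a Sahlqvist condition; the CD axiom ◇r → □r defines it.
Suppose ◇r→□r is valid. Take Rxy, Rxz and set V(r)={y}. Then ◇r at x, so □r at x, so r at z, i.e. z=y.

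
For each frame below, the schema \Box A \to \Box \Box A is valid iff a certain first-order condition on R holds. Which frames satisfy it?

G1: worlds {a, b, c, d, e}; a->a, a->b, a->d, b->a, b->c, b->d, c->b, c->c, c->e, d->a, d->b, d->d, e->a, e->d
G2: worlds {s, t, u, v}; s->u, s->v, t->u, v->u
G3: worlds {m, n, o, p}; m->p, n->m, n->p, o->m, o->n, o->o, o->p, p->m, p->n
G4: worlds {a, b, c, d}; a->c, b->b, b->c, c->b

G2

The schema corresponds to transitivity: \forall x \forall y \forall z (Rxy \wedge Ryz \to Rxz).
G1: fails — Rbc and Rcb but not Rbb.
G2: condition met.
G3: fails — Rpm and Rmp but not Rpp.
G4: fails — Rac and Rcb but not Rab.
Valid on: G2.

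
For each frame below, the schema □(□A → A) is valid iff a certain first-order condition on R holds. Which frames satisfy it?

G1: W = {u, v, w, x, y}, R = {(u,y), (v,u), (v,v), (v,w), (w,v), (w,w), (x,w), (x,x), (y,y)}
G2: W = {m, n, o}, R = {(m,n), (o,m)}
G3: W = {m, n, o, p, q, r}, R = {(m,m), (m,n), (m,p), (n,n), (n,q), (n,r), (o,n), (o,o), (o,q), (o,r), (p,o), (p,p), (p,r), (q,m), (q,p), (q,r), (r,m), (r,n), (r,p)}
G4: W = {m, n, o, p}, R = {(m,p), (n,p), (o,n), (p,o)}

none

This is the axiom for shift-reflexivity; its first-order frame correspondent is ∀x ∀y (Rxy → Ryy).
G1: fails — Rvu but not Ruu.
G2: fails — Rom but not Rmm.
G3: fails — Rpr but not Rrr.
G4: fails — Ron but not Rnn.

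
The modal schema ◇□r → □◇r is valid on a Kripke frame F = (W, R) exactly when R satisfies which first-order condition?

Convergence

This schema is the .2 axiom.
Its frame correspondent is convergence — ∀x ∀y ∀z (Rxy ∧ Rxz → ∃w (Ryw ∧ Rzw)).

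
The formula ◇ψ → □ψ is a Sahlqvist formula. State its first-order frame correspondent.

partial functionality: ∀x ∀y ∀z (Rxy ∧ Rxz → y = z)

Suppose ◇ψ→□ψ is valid. Take Rxy, Rxz and set V(ψ)={y}. Then ◇ψ at x, so □ψ at x, so ψ at z, i.e. z=y.
Conversely, on a frame with partial functionality the schema holds at every world under every valuation.
So the correspondent is partial functionality.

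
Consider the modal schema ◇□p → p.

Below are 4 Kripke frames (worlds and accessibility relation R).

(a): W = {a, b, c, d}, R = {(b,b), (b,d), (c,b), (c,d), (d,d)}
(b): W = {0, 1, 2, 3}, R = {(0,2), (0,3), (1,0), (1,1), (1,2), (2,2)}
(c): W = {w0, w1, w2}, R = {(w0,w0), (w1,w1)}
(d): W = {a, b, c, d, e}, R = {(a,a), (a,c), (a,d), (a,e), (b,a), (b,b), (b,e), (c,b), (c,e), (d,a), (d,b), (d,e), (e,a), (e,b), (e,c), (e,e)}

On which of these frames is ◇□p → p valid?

(c)

Frame correspondent (Sahlqvist): ∀x ∀y (xRy → ∃w (yRw ∧ x = w)) — i.e. a generalized confluence (Geach) condition.
(a): fails — bRd but no w with dRw and b=w.
(b): fails — 0R2 but no w with 2Rw and 0=w.
(c): ✓.
(d): fails — aRc but no w with cRw and a=w.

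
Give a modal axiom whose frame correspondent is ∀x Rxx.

□r → r

A defining formula is □r → r (the T axiom).
Suppose □r→r is valid. At any x set V(r)={w : Rxw}. Then □r holds at x, so r holds at x, i.e. Rxx.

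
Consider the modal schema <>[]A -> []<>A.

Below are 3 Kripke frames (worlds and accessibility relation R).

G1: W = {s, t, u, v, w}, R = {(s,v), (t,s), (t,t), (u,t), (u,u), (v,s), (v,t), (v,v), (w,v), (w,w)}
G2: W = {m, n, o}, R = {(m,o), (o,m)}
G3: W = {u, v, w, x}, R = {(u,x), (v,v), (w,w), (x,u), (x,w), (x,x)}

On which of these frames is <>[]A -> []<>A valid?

G2

The schema corresponds to convergence: forall x forall y forall z (Rxy & Rxz -> exists w (Ryw & Rzw)).
G1: fails — Rts and Rtt but s and t have no common successor.
G2: satisfies the condition.
G3: fails — Rxw and Rxu but w and u have no common successor.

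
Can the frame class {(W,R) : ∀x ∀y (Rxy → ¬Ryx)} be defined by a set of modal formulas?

If a class were modally definable it would be closed under surjective bounded morphisms (Goldblatt–Thomason).
The 3-cycle (worlds 0,1,2 with 0→1→2→0) is asymmetric. Mapping every world to a single reflexive point • is a surjective bounded morphism, and the reflexive point is not asymmetric (R•• but asymmetry requires ¬R••).
So the class is not modally definable.

No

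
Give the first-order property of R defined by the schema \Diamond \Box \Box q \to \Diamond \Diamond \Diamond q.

\forall x \forall y (xRy \to \exists w (y R^2 w \wedge x R^3 w))

This is a Sahlqvist (Geach-type) schema ◇^1□^2q → □^0◇^3q.
Minimal-valuation argument: fix x; take any y with xR^1y and any z with xR^0z. Set V(q) to the set of worlds R-reachable from y in exactly 2 steps. Then □^2q holds at y, so the antecedent holds at x; validity forces ◇^3q at z, giving a w with zR^3w and yR^2w.
First-order correspondent: \forall x \forall y (xRy \to \exists w (y R^2 w \wedge x R^3 w)).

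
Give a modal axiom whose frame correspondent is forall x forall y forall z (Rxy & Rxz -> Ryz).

This is the Euclidean property; the standard corresponding axiom is 5: ◇s → □◇s.
Suppose ◇s→□◇s is valid. Take Rxy, Rxz and set V(s)={y}. Then ◇s at x, so □◇s at x, so ◇s at z, so some w with Rzw has s; w=y, i.e. Rzy. By symmetry of the argument, Ryz.

◇s → □◇s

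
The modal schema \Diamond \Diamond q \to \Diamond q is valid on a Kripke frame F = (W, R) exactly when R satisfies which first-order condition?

transitivity

This is frame-equivalent to □q → □□q (substitute ¬q for q and contrapose).
Suppose □q→□□q is valid. Take Rxy, Ryz and set V(q)={w : Rxw}. Then □q at x, so □□q at x, so □q at y, so q at z, i.e. Rxz.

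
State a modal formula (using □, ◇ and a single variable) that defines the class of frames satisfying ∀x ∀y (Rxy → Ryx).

A defining formula is q → □◇q (the B axiom).
Suppose q→□◇q is valid. Take Rxy and set V(q)={x}. Then q at x, so □◇q at x, so ◇q at y, so some z with Ryz has q; z=x, i.e. Ryx.

q → □◇q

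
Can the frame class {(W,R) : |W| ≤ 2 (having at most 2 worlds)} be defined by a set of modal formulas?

No

If a class were modally definable it would be closed under disjoint unions (Goldblatt–Thomason).
Any modal formula valid on each of 3 disjoint one-world frames is valid on their disjoint union (validity is preserved under disjoint unions). Each one-world frame has |W|=1≤2, but the union has |W|=3.
So no modal formula (or set of formulas) defines exactly the |W|≤2 frames.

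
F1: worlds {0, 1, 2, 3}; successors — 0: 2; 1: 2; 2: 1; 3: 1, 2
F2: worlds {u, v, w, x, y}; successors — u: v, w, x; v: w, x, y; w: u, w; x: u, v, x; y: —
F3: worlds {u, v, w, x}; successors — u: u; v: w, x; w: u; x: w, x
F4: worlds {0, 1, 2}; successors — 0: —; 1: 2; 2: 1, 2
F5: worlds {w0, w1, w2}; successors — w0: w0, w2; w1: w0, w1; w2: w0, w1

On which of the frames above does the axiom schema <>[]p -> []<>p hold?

F4, F5

This is the axiom for convergence; its first-order frame correspondent is forall x forall y forall z (Rxy & Rxz -> exists w (Ryw & Rzw)).
F1: fails — R32 and R31 but 2 and 1 have no common successor.
F2: fails — Rvw and Rvy but w and y have no common successor.
F3: fails — Rvw and Rvx but w and x have no common successor.
F4: holds.
F5: holds.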